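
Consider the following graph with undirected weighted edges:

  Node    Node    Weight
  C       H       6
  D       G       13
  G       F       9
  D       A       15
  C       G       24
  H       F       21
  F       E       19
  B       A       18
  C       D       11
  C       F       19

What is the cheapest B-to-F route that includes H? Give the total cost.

71

Best B to H: B → A → D → C → H costing 50
Shortest H→F: H → F = 21
Total via H: 50 + 21 = 71.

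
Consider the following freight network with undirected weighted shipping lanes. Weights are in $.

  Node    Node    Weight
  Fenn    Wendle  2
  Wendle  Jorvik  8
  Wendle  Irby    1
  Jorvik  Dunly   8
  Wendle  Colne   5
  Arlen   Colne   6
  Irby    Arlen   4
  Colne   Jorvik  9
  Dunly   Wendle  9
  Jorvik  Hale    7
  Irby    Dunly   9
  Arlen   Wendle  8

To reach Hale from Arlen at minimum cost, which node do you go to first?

Compare a few routes:
Arlen–Irby–Wendle–Jorvik–Hale: 4+1+8+7 = 20
Arlen–Colne–Jorvik–Hale: 6+9+7 = 22
The minimum is $20 via Arlen–Irby–Wendle–Jorvik–Hale.
So from Arlen the first move is to Irby.

Irby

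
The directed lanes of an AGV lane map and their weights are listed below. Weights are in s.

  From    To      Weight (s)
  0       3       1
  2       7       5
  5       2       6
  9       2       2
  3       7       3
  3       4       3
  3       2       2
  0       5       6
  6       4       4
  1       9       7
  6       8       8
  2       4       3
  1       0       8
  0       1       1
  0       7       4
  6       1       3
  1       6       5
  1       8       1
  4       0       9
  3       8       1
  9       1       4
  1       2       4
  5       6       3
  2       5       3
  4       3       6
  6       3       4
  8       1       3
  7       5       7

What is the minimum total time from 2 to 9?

Compare a few routes:
2–4–0–1–9: 3+9+1+7 = 20
2–5–6–1–9: 3+3+3+7 = 16
2–4–3–8–1–9: 3+6+1+3+7 = 20
Cheapest is 2–5–6–1–9 at 16 s.

16 s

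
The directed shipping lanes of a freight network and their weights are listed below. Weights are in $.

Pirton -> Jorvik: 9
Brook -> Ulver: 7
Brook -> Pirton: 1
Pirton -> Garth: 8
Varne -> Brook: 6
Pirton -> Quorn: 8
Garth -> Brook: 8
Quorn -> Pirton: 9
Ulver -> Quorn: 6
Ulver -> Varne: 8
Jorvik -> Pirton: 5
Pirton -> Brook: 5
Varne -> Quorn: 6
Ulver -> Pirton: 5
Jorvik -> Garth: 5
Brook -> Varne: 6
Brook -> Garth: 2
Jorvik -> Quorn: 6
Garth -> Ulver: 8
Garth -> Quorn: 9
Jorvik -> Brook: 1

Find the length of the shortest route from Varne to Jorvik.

$16

Candidate routes:
Varne–Quorn–Pirton–Jorvik: 6+9+9 = 24
Varne–Brook–Pirton–Jorvik: 6+1+9 = 16
Cheapest is Varne–Brook–Pirton–Jorvik at $16.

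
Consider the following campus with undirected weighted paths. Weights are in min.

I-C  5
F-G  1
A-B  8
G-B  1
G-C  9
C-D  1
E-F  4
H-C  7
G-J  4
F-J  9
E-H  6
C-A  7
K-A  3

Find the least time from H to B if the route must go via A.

Shortest H→A: H → C → A = 14
Best A to B: A → B costing 8
Total via A: 14 + 8 = 22 min.

22 min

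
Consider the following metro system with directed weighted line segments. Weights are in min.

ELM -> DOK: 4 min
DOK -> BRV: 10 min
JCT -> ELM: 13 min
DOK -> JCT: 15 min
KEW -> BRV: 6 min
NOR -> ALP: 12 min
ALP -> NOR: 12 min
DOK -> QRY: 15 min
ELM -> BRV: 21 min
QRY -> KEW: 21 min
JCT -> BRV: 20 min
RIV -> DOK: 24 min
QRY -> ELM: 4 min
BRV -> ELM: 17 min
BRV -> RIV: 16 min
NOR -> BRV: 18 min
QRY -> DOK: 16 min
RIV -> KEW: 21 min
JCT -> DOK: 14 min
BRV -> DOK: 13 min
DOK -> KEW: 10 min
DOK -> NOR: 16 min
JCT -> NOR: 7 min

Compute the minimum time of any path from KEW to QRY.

34 min

Running Dijkstra from KEW:
KEW: 0
BRV: 6  (via KEW)
DOK: 19  (via BRV)
RIV: 22  (via BRV)
ELM: 23  (via BRV)
JCT: 34  (via DOK)
QRY: 34  (via DOK)
Shortest route: KEW → BRV → DOK → QRY = 34 min.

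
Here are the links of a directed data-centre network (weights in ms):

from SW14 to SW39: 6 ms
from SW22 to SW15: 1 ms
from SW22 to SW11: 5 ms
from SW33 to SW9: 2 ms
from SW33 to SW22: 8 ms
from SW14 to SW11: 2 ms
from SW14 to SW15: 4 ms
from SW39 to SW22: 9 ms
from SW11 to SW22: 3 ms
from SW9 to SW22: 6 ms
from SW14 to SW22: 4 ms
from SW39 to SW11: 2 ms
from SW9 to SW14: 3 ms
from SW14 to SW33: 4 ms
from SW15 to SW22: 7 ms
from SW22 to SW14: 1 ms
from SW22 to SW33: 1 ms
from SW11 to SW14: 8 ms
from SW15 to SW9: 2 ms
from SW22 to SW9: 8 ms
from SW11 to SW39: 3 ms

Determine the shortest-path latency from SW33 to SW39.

Candidate routes:
SW33 - SW9 - SW22 - SW14 - SW11 - SW39: 2+6+1+2+3 = 14
SW33 - SW22 - SW14 - SW11 - SW39: 8+1+2+3 = 14
SW33 - SW9 - SW14 - SW39: 2+3+6 = 11
SW33 - SW9 - SW14 - SW11 - SW39: 2+3+2+3 = 10
Cheapest is SW33 - SW9 - SW14 - SW11 - SW39 at 10 ms.

10 ms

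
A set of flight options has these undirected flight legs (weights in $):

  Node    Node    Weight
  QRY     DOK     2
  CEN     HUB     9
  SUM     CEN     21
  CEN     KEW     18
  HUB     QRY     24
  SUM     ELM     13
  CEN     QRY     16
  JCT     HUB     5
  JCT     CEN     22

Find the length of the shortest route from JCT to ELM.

Enumerating some paths:
JCT - HUB - CEN - SUM - ELM: 5+9+21+13 = 48
JCT - CEN - SUM - ELM: 22+21+13 = 56
JCT - HUB - QRY - CEN - SUM - ELM: 5+24+16+21+13 = 79
Cheapest is JCT - HUB - CEN - SUM - ELM at $48.

$48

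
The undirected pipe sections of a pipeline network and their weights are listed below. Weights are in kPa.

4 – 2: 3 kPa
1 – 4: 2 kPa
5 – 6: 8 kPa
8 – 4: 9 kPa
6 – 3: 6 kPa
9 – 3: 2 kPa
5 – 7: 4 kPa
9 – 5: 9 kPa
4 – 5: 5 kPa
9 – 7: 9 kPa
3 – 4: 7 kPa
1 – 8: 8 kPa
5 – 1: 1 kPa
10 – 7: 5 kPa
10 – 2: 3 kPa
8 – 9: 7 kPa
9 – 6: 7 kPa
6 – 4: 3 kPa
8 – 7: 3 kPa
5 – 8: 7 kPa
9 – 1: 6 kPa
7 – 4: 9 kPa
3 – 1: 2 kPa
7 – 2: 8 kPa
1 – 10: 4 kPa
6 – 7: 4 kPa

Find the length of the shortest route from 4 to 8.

Shortest distances from 4:
4: 0
1: 2  (via 4)
2: 3  (via 4)
5: 3  (via 1)
6: 3  (via 4)
3: 4  (via 1)
9: 6  (via 3)
10: 6  (via 1)
7: 7  (via 5)
8: 9  (via 4)
Shortest route: 4–8 = 9 kPa.

9 kPa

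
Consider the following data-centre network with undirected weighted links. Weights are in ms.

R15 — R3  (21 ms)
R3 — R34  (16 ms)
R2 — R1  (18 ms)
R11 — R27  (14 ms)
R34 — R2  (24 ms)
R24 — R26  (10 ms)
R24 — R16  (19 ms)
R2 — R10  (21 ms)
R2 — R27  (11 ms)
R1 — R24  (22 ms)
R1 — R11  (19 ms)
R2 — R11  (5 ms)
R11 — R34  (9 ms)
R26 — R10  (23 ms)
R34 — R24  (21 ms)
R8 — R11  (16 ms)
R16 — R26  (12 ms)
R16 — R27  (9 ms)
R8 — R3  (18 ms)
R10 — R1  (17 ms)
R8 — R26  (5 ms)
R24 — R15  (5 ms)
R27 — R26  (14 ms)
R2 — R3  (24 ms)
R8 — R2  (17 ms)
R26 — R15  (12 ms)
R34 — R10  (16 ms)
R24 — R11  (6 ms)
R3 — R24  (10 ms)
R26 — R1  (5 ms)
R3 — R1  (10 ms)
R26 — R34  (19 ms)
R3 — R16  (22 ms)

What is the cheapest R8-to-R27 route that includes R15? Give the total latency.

Shortest R8→R15: R8–R26–R15 = 17
Shortest R15→R27: R15–R24–R11–R27 = 25
Total via R15: 17 + 25 = 42 ms.

42 ms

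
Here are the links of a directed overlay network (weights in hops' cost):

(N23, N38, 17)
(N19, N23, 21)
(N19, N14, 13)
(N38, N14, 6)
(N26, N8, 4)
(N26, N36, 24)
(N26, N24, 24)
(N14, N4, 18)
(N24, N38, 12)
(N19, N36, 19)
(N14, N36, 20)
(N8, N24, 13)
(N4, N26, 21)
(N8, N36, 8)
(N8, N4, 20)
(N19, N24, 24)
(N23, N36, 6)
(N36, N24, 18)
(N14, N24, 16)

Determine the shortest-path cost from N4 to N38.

Enumerating some paths:
N4–N26–N24–N38: 21+24+12 = 57
N4–N26–N8–N24–N38: 21+4+13+12 = 50
N4–N26–N8–N36–N24–N38: 21+4+8+18+12 = 63
Cheapest is N4–N26–N8–N24–N38 at 50 hops' cost.

50 hops' cost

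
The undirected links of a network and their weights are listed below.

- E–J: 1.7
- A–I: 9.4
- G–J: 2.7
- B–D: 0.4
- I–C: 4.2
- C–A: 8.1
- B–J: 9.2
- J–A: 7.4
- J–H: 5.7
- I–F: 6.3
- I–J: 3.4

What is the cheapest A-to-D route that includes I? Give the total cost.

22.4

Best A to I: A → I costing 9.4
Best I to D: I → J → B → D costing 13
Total via I: 9.4 + 13 = 22.4.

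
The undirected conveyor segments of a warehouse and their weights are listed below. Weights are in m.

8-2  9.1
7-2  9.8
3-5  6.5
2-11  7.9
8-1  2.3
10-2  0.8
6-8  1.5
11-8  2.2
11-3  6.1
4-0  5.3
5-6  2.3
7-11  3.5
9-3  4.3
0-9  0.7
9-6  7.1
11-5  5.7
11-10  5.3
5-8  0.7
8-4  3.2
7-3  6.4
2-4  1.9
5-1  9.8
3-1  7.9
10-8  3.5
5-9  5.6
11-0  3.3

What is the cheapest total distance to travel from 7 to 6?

Compare a few routes:
7–11–8–5–6: 3.5+2.2+0.7+2.3 = 8.7
7–11–8–6: 3.5+2.2+1.5 = 7.2
7–11–5–8–6: 3.5+5.7+0.7+1.5 = 11.4
7–11–5–6: 3.5+5.7+2.3 = 11.5
Cheapest is 7–11–8–6 at 7.2 m.

7.2 m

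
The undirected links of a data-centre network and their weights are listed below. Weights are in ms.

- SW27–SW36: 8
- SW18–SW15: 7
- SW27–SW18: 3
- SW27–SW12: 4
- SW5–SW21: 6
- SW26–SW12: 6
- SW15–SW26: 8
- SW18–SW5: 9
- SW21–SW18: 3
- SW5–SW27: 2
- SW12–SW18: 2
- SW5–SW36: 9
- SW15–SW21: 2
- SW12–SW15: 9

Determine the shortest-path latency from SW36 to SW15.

Shortest distances from SW36:
SW36: 0
SW27: 8  (via SW36)
SW5: 9  (via SW36)
SW18: 11  (via SW27)
SW12: 12  (via SW27)
SW21: 14  (via SW18)
SW15: 16  (via SW21)
Shortest route: SW36–SW27–SW18–SW21–SW15 = 16 ms.

16 ms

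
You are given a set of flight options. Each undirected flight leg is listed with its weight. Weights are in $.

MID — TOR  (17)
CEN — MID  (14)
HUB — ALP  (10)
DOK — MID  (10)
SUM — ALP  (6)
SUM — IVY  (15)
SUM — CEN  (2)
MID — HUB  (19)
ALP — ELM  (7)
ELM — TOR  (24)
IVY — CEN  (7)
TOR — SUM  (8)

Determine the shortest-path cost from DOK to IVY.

$31

Enumerating some paths:
DOK–MID–CEN–SUM–IVY: 10+14+2+15 = 41
DOK–MID–CEN–IVY: 10+14+7 = 31
The minimum is $31 via DOK–MID–CEN–IVY.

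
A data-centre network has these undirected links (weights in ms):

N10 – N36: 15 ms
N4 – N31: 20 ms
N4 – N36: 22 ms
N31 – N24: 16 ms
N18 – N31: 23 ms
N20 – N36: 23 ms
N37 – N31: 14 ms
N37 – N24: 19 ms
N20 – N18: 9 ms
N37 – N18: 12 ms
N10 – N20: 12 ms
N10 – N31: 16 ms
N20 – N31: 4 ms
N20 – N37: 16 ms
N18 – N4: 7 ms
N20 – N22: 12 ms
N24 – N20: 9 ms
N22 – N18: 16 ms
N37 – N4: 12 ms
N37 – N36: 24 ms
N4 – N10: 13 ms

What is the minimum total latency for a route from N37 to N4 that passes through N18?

19 ms

Shortest N37→N18: N37 → N18 = 12
Shortest N18→N4: N18 → N4 = 7
Total via N18: 12 + 7 = 19 ms.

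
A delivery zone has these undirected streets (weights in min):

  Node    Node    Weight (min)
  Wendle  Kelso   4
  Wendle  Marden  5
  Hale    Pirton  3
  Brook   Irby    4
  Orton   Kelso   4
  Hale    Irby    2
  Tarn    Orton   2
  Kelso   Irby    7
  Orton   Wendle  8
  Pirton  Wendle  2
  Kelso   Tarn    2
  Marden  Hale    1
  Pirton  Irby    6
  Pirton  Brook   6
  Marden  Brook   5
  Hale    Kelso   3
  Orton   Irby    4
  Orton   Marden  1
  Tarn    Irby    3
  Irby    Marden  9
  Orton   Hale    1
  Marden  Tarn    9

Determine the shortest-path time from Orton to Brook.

6 min

Running Dijkstra from Orton:
Orton: 0
Hale: 1  (via Orton)
Marden: 1  (via Orton)
Tarn: 2  (via Orton)
Irby: 3  (via Hale)
Kelso: 4  (via Orton)
Pirton: 4  (via Hale)
Wendle: 6  (via Marden)
Brook: 6  (via Marden)
Shortest route: Orton → Marden → Brook = 6 min.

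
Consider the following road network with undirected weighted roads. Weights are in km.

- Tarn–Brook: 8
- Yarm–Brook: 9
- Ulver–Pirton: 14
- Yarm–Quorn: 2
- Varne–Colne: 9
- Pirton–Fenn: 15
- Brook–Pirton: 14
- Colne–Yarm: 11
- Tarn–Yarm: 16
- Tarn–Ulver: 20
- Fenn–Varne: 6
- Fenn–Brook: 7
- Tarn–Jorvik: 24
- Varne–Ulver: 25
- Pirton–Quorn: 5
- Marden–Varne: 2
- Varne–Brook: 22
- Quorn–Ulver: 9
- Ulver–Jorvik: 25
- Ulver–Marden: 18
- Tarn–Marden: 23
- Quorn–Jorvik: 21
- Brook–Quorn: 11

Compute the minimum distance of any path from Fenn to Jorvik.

39 km

Candidate routes:
Fenn - Pirton - Quorn - Jorvik: 15+5+21 = 41
Fenn - Brook - Tarn - Jorvik: 7+8+24 = 39
Fenn - Brook - Pirton - Quorn - Jorvik: 7+14+5+21 = 47
The minimum is 39 km via Fenn - Brook - Tarn - Jorvik.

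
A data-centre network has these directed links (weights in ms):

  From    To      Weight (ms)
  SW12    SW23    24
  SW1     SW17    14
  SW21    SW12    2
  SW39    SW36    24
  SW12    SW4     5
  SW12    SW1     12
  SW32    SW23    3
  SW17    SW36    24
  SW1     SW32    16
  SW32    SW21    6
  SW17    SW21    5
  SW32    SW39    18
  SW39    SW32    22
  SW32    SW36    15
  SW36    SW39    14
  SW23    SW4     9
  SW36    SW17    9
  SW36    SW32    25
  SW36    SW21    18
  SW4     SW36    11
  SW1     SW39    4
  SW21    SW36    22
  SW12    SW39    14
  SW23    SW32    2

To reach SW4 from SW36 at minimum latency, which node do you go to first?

SW17

Enumerating some paths:
SW36 - SW17 - SW21 - SW12 - SW4: 9+5+2+5 = 21
SW36 - SW32 - SW23 - SW4: 25+3+9 = 37
SW36 - SW21 - SW12 - SW4: 18+2+5 = 25
SW36 - SW32 - SW21 - SW12 - SW4: 25+6+2+5 = 38
Cheapest is SW36 - SW17 - SW21 - SW12 - SW4 at 21 ms.
So from SW36 the first move is to SW17.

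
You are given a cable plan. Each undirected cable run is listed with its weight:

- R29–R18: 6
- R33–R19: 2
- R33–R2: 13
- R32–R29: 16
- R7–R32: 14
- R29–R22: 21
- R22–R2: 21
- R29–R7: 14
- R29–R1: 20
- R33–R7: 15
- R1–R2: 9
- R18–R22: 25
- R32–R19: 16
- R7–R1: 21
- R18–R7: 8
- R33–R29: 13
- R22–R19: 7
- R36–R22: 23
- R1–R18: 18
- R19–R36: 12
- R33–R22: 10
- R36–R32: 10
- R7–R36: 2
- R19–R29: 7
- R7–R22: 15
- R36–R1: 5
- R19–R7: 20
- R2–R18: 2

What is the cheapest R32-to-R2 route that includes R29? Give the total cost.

Best R32 to R29: R32 → R29 costing 16
Best R29 to R2: R29 → R18 → R2 costing 8
Total via R29: 16 + 8 = 24.

24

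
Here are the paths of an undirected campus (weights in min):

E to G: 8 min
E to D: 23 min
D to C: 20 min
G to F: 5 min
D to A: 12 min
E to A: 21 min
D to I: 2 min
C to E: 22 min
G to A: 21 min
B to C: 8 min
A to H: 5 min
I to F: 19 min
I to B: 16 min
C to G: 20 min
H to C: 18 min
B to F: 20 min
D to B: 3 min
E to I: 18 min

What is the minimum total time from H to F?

31 min

Shortest distances from H:
H: 0
A: 5  (via H)
D: 17  (via A)
C: 18  (via H)
I: 19  (via D)
B: 20  (via D)
E: 26  (via A)
G: 26  (via A)
F: 31  (via G)
Shortest route: H–A–G–F = 31 min.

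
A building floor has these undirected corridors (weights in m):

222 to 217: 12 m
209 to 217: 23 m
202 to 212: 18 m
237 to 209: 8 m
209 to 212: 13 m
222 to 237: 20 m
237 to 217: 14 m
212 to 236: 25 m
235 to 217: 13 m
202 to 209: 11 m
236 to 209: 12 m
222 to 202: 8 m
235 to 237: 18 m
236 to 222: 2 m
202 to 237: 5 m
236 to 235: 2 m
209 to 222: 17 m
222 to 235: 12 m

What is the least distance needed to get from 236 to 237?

Compare a few routes:
236–222–202–237: 2+8+5 = 15
236–235–237: 2+18 = 20
236–209–237: 12+8 = 20
The minimum is 15 m via 236–222–202–237.

15 m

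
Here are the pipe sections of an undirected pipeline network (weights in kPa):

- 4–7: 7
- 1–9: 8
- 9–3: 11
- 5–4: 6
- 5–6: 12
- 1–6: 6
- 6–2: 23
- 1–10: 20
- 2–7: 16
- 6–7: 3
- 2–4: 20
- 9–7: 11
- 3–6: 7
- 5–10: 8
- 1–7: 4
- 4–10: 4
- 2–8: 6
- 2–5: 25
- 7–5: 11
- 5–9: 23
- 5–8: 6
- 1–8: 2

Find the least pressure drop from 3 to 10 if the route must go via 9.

33 kPa

Shortest 3→9: 3 → 9 = 11
Best 9 to 10: 9 → 7 → 4 → 10 costing 22
Total via 9: 11 + 22 = 33 kPa.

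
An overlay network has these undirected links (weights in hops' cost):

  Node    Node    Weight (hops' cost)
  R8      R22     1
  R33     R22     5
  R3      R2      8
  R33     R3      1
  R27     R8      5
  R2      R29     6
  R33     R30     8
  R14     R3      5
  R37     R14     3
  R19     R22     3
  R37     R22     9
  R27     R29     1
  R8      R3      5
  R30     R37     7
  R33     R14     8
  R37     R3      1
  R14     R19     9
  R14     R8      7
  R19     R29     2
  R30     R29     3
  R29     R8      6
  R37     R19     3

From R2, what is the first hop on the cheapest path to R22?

R29

Compare a few routes:
R2 → R29 → R27 → R8 → R22: 6+1+5+1 = 13
R2 → R29 → R8 → R22: 6+6+1 = 13
R2 → R3 → R33 → R22: 8+1+5 = 14
R2 → R29 → R19 → R22: 6+2+3 = 11
The minimum is 11 hops' cost via R2 → R29 → R19 → R22.
So from R2 the first move is to R29.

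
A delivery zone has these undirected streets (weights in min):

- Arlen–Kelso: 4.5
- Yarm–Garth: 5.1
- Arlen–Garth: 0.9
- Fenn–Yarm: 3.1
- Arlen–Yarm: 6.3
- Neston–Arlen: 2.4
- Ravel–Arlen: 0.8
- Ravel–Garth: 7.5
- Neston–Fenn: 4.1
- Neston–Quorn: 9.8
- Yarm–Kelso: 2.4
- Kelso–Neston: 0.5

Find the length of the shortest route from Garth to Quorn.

Candidate routes:
Garth → Arlen → Neston → Quorn: 0.9+2.4+9.8 = 13.1
Garth → Yarm → Kelso → Neston → Quorn: 5.1+2.4+0.5+9.8 = 17.8
Garth → Arlen → Kelso → Neston → Quorn: 0.9+4.5+0.5+9.8 = 15.7
The minimum is 13.1 min via Garth → Arlen → Neston → Quorn.

13.1 min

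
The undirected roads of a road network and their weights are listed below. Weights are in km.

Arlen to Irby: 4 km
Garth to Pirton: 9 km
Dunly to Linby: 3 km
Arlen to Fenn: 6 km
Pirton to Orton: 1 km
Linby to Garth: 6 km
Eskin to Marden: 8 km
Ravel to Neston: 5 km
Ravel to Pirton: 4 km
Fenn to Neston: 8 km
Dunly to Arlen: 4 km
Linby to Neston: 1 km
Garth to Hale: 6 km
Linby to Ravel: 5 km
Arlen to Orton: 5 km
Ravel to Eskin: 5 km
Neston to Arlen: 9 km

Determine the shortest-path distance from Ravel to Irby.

14 km

Running Dijkstra from Ravel:
Ravel: 0
Pirton: 4  (via Ravel)
Neston: 5  (via Ravel)
Orton: 5  (via Pirton)
Linby: 5  (via Ravel)
Eskin: 5  (via Ravel)
Dunly: 8  (via Linby)
Arlen: 10  (via Orton)
Garth: 11  (via Linby)
Fenn: 13  (via Neston)
Marden: 13  (via Eskin)
Irby: 14  (via Arlen)
Shortest route: Ravel → Pirton → Orton → Arlen → Irby = 14 km.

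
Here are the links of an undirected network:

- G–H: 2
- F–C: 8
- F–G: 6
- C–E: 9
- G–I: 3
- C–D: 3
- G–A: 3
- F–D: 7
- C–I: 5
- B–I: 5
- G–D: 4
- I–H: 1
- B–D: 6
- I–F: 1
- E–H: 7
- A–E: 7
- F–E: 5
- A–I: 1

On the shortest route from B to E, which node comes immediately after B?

I

Enumerating some paths:
B–I–H–E: 5+1+7 = 13
B–I–F–E: 5+1+5 = 11
The minimum is 11 via B–I–F–E.
So from B the first move is to I.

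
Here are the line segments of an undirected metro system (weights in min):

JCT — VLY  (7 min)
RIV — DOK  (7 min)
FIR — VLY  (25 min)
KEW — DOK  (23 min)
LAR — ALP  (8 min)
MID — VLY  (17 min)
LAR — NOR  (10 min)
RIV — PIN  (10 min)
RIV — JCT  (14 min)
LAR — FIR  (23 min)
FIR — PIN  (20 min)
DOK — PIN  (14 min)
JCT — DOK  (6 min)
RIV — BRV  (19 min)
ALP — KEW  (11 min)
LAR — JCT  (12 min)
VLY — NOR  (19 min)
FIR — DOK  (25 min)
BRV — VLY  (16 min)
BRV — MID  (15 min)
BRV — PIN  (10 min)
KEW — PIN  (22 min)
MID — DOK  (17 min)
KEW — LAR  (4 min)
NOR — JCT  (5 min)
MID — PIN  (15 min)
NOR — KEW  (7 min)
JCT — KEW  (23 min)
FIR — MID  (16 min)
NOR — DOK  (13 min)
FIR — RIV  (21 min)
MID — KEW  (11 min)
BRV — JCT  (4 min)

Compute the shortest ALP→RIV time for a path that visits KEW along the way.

Shortest ALP→KEW: ALP–KEW = 11
Best KEW to RIV: KEW–NOR–JCT–DOK–RIV costing 25
Total via KEW: 11 + 25 = 36 min.

36 min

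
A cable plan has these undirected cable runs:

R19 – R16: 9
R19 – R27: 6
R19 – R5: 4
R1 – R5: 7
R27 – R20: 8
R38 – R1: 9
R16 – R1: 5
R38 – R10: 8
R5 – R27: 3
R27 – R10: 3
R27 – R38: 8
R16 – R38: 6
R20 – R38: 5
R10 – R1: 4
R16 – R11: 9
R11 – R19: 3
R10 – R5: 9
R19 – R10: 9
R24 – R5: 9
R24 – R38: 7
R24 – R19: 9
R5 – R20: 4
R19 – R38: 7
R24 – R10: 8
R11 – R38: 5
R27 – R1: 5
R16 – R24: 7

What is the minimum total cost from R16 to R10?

Settle nodes by increasing distance from R16:
R16: 0
R1: 5  (via R16)
R38: 6  (via R16)
R24: 7  (via R16)
R19: 9  (via R16)
R11: 9  (via R16)
R10: 9  (via R1)
Shortest route: R16 → R1 → R10 = 9.

9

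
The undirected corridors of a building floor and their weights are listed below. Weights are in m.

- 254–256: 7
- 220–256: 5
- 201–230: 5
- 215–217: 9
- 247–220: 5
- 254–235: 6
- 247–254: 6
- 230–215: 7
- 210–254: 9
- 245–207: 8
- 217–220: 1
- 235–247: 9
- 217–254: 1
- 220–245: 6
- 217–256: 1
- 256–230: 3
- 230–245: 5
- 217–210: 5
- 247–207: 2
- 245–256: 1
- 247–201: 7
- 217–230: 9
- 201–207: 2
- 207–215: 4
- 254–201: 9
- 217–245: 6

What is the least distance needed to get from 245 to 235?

9 m

Settle nodes by increasing distance from 245:
245: 0
256: 1  (via 245)
217: 2  (via 256)
220: 3  (via 217)
254: 3  (via 217)
230: 4  (via 256)
210: 7  (via 217)
247: 8  (via 220)
207: 8  (via 245)
201: 9  (via 230)
235: 9  (via 254)
Shortest route: 245 → 256 → 217 → 254 → 235 = 9 m.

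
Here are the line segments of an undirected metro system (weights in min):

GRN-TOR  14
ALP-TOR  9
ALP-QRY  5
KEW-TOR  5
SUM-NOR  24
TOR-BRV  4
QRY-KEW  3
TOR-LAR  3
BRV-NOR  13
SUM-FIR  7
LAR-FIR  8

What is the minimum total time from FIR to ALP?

Compare a few routes:
FIR → LAR → TOR → KEW → QRY → ALP: 8+3+5+3+5 = 24
FIR → LAR → TOR → ALP: 8+3+9 = 20
Cheapest is FIR → LAR → TOR → ALP at 20 min.

20 min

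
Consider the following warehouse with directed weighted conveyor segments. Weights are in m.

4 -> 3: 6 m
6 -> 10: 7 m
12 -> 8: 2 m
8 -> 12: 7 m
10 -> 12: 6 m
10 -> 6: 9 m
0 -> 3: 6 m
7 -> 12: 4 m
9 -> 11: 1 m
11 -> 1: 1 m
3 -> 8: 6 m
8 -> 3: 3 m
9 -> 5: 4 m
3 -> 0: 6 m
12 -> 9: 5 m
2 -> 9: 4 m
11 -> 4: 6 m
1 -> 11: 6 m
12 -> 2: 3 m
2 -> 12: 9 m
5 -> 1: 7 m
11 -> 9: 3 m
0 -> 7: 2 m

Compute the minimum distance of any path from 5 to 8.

Enumerating some paths:
5–1–11–4–3–8: 7+6+6+6+6 = 31
5–1–11–4–3–0–7–12–8: 7+6+6+6+6+2+4+2 = 39
Cheapest is 5–1–11–4–3–8 at 31 m.

31 m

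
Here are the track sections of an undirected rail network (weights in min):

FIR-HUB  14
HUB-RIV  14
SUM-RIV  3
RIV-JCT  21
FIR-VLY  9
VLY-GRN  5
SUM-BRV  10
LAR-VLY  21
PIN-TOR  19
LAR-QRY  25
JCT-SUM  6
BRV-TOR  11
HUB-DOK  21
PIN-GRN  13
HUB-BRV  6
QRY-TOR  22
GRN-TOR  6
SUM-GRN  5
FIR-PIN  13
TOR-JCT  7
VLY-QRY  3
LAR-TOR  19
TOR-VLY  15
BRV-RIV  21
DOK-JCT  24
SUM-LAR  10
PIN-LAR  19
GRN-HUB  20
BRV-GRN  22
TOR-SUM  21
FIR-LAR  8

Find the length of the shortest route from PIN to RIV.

21 min

Compare a few routes:
PIN → LAR → SUM → RIV: 19+10+3 = 32
PIN → GRN → SUM → RIV: 13+5+3 = 21
PIN → TOR → GRN → SUM → RIV: 19+6+5+3 = 33
The minimum is 21 min via PIN → GRN → SUM → RIV.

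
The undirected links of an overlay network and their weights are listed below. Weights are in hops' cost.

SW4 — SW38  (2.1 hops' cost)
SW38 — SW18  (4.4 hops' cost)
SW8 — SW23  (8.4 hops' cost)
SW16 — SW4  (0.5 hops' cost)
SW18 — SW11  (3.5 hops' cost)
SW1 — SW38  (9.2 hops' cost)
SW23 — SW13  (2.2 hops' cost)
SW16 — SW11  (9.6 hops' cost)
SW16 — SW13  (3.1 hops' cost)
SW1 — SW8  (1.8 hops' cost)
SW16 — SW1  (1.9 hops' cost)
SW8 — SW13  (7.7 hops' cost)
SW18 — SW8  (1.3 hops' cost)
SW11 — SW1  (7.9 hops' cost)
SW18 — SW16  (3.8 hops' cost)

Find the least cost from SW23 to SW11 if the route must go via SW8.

13.2 hops' cost

Shortest SW23→SW8: SW23 → SW8 = 8.4
Shortest SW8→SW11: SW8 → SW18 → SW11 = 4.8
Total via SW8: 8.4 + 4.8 = 13.2 hops' cost.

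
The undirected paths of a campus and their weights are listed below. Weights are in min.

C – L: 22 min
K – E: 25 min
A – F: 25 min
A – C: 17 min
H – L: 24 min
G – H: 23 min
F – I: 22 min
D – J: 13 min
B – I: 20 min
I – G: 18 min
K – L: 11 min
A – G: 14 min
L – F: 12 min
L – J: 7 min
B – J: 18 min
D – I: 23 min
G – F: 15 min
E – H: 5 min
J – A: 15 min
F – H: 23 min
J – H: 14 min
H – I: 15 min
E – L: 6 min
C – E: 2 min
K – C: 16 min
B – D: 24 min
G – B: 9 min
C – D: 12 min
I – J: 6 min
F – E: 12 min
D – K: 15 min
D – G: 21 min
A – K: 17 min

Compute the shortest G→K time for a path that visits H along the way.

Best G to H: G–H costing 23
Shortest H→K: H–E–L–K = 22
Total via H: 23 + 22 = 45 min.

45 min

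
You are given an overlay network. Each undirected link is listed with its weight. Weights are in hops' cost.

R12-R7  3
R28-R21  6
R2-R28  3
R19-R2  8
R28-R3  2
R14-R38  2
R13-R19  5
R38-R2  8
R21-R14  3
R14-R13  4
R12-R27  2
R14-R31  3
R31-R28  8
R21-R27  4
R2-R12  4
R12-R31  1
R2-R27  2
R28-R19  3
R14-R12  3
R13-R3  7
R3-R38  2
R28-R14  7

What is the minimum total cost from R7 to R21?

9 hops' cost

Candidate routes:
R7–R12–R31–R14–R21: 3+1+3+3 = 10
R7–R12–R27–R21: 3+2+4 = 9
R7–R12–R2–R27–R21: 3+4+2+4 = 13
The minimum is 9 hops' cost via R7–R12–R27–R21.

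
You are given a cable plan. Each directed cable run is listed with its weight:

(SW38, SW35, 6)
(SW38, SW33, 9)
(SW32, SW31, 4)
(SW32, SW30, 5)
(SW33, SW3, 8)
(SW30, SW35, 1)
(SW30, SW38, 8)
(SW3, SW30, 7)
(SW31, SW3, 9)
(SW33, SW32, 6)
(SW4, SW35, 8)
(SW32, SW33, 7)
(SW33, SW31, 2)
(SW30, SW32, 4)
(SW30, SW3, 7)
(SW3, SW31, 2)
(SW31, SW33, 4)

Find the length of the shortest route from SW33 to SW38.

19

Shortest distances from SW33:
SW33: 0
SW31: 2  (via SW33)
SW32: 6  (via SW33)
SW3: 8  (via SW33)
SW30: 11  (via SW32)
SW35: 12  (via SW30)
SW38: 19  (via SW30)
Shortest route: SW33 → SW32 → SW30 → SW38 = 19.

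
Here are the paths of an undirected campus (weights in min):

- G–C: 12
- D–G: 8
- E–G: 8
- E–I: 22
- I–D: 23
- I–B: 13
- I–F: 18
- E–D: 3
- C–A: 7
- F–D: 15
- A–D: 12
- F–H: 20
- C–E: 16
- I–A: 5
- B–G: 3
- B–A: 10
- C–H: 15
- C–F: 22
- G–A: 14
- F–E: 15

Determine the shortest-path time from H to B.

30 min

Settle nodes by increasing distance from H:
H: 0
C: 15  (via H)
F: 20  (via H)
A: 22  (via C)
G: 27  (via C)
I: 27  (via A)
B: 30  (via G)
Shortest route: H–C–G–B = 30 min.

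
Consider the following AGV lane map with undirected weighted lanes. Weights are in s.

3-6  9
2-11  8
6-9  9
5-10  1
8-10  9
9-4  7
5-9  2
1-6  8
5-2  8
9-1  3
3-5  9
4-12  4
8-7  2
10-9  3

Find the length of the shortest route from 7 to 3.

Candidate routes:
7 - 8 - 10 - 9 - 6 - 3: 2+9+3+9+9 = 32
7 - 8 - 10 - 5 - 3: 2+9+1+9 = 21
7 - 8 - 10 - 9 - 5 - 3: 2+9+3+2+9 = 25
7 - 8 - 10 - 5 - 9 - 6 - 3: 2+9+1+2+9+9 = 32
The minimum is 21 s via 7 - 8 - 10 - 5 - 3.

21 s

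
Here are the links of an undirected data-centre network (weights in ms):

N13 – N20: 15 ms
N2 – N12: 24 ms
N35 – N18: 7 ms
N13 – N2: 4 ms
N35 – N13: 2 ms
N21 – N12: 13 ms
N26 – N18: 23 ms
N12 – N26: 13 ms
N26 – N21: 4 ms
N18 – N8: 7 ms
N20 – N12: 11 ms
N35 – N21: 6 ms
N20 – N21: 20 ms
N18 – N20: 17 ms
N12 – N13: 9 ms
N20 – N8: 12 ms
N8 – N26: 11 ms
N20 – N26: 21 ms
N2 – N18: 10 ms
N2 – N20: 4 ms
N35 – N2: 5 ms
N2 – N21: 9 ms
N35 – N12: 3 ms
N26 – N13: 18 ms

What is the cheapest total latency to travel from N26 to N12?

13 ms

Shortest distances from N26:
N26: 0
N21: 4  (via N26)
N35: 10  (via N21)
N8: 11  (via N26)
N13: 12  (via N35)
N2: 13  (via N21)
N12: 13  (via N26)
Shortest route: N26–N12 = 13 ms.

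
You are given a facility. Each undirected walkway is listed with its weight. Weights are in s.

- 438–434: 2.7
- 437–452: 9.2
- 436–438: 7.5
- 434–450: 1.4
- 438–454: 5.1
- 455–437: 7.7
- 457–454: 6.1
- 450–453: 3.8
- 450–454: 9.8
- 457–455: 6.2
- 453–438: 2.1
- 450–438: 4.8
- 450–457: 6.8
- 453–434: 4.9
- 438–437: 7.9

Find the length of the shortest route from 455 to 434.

14.4 s

Shortest distances from 455:
455: 0
457: 6.2  (via 455)
437: 7.7  (via 455)
454: 12.3  (via 457)
450: 13  (via 457)
434: 14.4  (via 450)
Shortest route: 455–457–450–434 = 14.4 s.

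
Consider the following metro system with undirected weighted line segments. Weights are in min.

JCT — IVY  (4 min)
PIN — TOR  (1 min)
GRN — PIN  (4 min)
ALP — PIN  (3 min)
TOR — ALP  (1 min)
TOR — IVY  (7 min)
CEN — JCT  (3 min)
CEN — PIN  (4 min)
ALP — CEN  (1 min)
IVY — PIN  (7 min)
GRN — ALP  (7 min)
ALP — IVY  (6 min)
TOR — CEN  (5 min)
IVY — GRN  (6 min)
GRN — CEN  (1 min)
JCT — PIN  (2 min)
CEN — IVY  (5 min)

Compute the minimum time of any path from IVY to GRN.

6 min

Shortest distances from IVY:
IVY: 0
JCT: 4  (via IVY)
CEN: 5  (via IVY)
ALP: 6  (via IVY)
GRN: 6  (via IVY)
Shortest route: IVY–GRN = 6 min.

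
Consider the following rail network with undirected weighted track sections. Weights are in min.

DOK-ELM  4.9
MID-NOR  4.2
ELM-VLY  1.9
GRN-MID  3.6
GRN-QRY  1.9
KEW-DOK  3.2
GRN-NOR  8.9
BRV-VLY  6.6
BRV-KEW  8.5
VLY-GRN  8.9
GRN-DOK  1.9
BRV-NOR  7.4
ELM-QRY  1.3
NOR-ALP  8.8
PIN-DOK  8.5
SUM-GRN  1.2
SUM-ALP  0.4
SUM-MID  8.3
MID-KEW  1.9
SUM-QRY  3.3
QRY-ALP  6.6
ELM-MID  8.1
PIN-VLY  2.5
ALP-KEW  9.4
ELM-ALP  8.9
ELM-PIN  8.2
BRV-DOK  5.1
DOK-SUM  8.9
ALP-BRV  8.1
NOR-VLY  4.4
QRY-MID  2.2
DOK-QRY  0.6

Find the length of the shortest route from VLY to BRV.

6.6 min

Compare a few routes:
VLY - ELM - QRY - DOK - BRV: 1.9+1.3+0.6+5.1 = 8.9
VLY - BRV: 6.6 = 6.6
Cheapest is VLY - BRV at 6.6 min.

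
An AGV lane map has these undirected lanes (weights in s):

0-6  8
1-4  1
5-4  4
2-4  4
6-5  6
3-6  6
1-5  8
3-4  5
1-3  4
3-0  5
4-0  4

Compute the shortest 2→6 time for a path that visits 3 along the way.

15 s

Best 2 to 3: 2 → 4 → 3 costing 9
Best 3 to 6: 3 → 6 costing 6
Total via 3: 9 + 6 = 15 s.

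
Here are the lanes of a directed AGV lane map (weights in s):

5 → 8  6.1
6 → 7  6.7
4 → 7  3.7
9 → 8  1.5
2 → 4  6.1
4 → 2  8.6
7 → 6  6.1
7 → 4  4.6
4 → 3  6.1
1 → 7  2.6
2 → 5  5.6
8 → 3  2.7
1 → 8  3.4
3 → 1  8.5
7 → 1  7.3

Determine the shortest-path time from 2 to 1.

Compare a few routes:
2 - 4 - 7 - 1: 6.1+3.7+7.3 = 17.1
2 - 5 - 8 - 3 - 1: 5.6+6.1+2.7+8.5 = 22.9
2 - 4 - 3 - 1: 6.1+6.1+8.5 = 20.7
Cheapest is 2 - 4 - 7 - 1 at 17.1 s.

17.1 s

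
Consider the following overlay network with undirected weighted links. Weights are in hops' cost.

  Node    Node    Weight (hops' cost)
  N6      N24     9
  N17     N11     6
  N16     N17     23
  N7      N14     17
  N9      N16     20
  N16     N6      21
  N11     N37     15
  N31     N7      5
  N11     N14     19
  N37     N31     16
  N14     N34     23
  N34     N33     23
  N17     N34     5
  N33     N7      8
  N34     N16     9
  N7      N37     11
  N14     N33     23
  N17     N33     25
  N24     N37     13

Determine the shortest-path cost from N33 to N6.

41 hops' cost

Shortest distances from N33:
N33: 0
N7: 8  (via N33)
N31: 13  (via N7)
N37: 19  (via N7)
N34: 23  (via N33)
N14: 23  (via N33)
N17: 25  (via N33)
N11: 31  (via N17)
N24: 32  (via N37)
N16: 32  (via N34)
N6: 41  (via N24)
Shortest route: N33–N7–N37–N24–N6 = 41 hops' cost.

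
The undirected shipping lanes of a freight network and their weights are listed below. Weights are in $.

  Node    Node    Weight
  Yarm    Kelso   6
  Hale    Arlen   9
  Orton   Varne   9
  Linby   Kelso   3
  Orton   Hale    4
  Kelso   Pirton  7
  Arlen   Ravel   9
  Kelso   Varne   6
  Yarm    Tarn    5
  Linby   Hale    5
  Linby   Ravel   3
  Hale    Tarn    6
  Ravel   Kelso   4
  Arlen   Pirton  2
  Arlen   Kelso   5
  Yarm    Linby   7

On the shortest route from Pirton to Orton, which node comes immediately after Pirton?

Enumerating some paths:
Pirton - Kelso - Varne - Orton: 7+6+9 = 22
Pirton - Kelso - Linby - Hale - Orton: 7+3+5+4 = 19
Pirton - Arlen - Kelso - Linby - Hale - Orton: 2+5+3+5+4 = 19
Pirton - Arlen - Hale - Orton: 2+9+4 = 15
The minimum is $15 via Pirton - Arlen - Hale - Orton.
So from Pirton the first move is to Arlen.

Arlen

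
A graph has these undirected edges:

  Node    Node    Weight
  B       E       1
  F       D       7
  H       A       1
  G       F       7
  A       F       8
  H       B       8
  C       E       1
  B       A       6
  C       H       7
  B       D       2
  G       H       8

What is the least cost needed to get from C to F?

11

Candidate routes:
C - H - A - F: 7+1+8 = 16
C - E - B - A - F: 1+1+6+8 = 16
C - E - B - D - F: 1+1+2+7 = 11
Cheapest is C - E - B - D - F at 11.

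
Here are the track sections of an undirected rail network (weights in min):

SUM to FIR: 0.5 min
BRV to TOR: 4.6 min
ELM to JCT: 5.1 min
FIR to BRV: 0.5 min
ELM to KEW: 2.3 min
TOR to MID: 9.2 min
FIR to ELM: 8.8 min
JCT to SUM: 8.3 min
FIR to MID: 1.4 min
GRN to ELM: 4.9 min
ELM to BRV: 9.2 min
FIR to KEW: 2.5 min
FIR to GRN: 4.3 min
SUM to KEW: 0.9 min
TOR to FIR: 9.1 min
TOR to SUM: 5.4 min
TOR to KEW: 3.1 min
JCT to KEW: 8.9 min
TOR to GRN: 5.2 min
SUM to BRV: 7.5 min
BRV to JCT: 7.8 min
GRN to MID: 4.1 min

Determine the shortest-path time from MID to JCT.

Shortest distances from MID:
MID: 0
FIR: 1.4  (via MID)
SUM: 1.9  (via FIR)
BRV: 1.9  (via FIR)
KEW: 2.8  (via SUM)
GRN: 4.1  (via MID)
ELM: 5.1  (via KEW)
TOR: 5.9  (via KEW)
JCT: 9.7  (via BRV)
Shortest route: MID → FIR → BRV → JCT = 9.7 min.

9.7 min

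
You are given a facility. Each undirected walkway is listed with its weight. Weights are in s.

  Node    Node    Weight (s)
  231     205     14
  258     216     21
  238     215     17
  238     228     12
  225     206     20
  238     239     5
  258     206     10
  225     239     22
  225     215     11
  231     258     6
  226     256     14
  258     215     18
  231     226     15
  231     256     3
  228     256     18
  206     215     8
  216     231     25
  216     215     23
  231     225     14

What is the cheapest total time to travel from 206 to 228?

37 s

Candidate routes:
206–258–231–256–228: 10+6+3+18 = 37
206–215–225–231–256–228: 8+11+14+3+18 = 54
206–225–231–256–228: 20+14+3+18 = 55
206–215–258–231–256–228: 8+18+6+3+18 = 53
The minimum is 37 s via 206–258–231–256–228.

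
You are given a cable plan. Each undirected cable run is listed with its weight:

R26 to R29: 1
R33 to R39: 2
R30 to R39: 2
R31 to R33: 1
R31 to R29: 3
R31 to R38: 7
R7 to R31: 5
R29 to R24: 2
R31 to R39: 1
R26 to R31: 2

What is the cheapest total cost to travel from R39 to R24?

6

Settle nodes by increasing distance from R39:
R39: 0
R31: 1  (via R39)
R33: 2  (via R39)
R30: 2  (via R39)
R26: 3  (via R31)
R29: 4  (via R31)
R24: 6  (via R29)
Shortest route: R39 → R31 → R29 → R24 = 6.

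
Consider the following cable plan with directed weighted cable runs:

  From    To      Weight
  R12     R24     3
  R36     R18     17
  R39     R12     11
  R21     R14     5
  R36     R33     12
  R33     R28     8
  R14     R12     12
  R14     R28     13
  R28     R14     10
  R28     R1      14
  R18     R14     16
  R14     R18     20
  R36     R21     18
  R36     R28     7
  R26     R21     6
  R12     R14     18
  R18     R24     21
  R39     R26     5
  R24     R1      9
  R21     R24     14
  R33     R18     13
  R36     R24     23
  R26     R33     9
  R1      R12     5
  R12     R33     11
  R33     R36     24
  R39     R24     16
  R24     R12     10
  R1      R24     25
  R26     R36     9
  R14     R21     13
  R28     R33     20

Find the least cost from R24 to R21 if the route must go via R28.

Best R24 to R28: R24–R12–R33–R28 costing 29
Shortest R28→R21: R28–R14–R21 = 23
Total via R28: 29 + 23 = 52.

52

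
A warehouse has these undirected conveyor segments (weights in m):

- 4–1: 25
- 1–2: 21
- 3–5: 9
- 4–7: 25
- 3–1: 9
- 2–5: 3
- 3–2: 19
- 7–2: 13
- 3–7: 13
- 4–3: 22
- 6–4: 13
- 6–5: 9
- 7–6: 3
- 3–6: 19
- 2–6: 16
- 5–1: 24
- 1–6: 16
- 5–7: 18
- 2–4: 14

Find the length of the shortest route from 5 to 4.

17 m

Candidate routes:
5 - 2 - 4: 3+14 = 17
5 - 6 - 4: 9+13 = 22
The minimum is 17 m via 5 - 2 - 4.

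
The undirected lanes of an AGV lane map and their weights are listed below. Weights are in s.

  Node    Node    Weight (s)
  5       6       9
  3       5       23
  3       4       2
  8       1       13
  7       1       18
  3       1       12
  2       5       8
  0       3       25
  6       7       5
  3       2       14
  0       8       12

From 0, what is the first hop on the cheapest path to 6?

8

Compare a few routes:
0–3–2–5–6: 25+14+8+9 = 56
0–8–1–7–6: 12+13+18+5 = 48
0–3–5–6: 25+23+9 = 57
Cheapest is 0–8–1–7–6 at 48 s.
So from 0 the first move is to 8.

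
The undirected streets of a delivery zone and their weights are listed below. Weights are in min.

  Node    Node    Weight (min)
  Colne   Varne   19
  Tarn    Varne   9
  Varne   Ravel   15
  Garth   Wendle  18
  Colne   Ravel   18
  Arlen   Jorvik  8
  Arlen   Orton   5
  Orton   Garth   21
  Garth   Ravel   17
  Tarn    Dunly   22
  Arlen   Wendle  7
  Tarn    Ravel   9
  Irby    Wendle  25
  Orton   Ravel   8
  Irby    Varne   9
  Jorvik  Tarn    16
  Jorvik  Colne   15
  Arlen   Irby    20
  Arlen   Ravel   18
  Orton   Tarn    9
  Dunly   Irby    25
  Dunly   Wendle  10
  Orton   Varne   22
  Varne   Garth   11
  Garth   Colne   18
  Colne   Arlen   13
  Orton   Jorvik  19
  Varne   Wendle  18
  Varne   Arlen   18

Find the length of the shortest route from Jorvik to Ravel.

21 min

Candidate routes:
Jorvik–Arlen–Ravel: 8+18 = 26
Jorvik–Arlen–Orton–Ravel: 8+5+8 = 21
Jorvik–Tarn–Ravel: 16+9 = 25
The minimum is 21 min via Jorvik–Arlen–Orton–Ravel.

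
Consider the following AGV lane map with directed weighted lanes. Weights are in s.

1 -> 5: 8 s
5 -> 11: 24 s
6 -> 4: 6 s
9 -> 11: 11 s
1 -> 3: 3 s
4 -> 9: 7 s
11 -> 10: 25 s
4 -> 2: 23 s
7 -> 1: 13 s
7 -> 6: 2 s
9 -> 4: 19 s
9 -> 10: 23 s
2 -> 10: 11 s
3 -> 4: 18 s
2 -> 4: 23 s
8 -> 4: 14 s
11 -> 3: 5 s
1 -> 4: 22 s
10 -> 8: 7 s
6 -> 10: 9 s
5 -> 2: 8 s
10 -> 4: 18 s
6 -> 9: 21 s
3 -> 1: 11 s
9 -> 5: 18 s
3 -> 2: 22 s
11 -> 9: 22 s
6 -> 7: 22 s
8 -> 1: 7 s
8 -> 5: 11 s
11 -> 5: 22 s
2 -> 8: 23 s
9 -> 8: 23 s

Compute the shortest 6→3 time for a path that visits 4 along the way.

29 s

Best 6 to 4: 6 → 4 costing 6
Best 4 to 3: 4 → 9 → 11 → 3 costing 23
Total via 4: 6 + 23 = 29 s.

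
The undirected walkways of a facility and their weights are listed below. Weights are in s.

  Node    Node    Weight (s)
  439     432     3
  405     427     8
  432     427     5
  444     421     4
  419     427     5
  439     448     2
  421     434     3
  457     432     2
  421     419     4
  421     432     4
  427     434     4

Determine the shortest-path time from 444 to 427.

Running Dijkstra from 444:
444: 0
421: 4  (via 444)
434: 7  (via 421)
432: 8  (via 421)
419: 8  (via 421)
457: 10  (via 432)
439: 11  (via 432)
427: 11  (via 434)
Shortest route: 444–421–434–427 = 11 s.

11 s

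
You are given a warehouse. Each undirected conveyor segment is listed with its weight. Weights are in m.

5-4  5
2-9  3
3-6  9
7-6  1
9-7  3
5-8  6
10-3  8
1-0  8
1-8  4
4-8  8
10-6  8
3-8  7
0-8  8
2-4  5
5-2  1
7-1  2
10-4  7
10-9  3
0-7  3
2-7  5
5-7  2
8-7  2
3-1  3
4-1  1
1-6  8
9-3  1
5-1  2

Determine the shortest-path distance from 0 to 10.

9 m

Settle nodes by increasing distance from 0:
0: 0
7: 3  (via 0)
6: 4  (via 7)
1: 5  (via 7)
5: 5  (via 7)
8: 5  (via 7)
2: 6  (via 5)
4: 6  (via 1)
9: 6  (via 7)
3: 7  (via 9)
10: 9  (via 9)
Shortest route: 0 → 7 → 9 → 10 = 9 m.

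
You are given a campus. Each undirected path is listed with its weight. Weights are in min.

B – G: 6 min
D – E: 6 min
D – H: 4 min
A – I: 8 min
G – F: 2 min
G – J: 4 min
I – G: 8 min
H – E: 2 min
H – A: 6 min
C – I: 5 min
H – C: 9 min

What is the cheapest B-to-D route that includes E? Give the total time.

36 min

Best B to E: B → G → I → C → H → E costing 30
Shortest E→D: E → D = 6
Total via E: 30 + 6 = 36 min.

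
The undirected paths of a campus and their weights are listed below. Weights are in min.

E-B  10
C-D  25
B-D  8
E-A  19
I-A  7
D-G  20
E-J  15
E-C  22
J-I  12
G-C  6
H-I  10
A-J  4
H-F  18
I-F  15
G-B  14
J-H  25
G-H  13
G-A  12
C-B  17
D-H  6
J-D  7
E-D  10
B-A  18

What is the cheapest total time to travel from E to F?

Settle nodes by increasing distance from E:
E: 0
B: 10  (via E)
D: 10  (via E)
J: 15  (via E)
H: 16  (via D)
A: 19  (via E)
C: 22  (via E)
G: 24  (via B)
I: 26  (via H)
F: 34  (via H)
Shortest route: E–D–H–F = 34 min.

34 min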